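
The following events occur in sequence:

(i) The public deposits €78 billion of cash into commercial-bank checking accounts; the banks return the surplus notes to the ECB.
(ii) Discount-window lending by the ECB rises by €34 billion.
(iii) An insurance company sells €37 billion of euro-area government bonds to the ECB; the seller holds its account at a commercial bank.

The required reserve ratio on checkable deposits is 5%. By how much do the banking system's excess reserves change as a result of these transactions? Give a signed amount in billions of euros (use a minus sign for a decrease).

Currency deposit €78 billion: reserves +€78B, deposits +€78B.
Discount-window loan €34 billion: reserves +€34B, deposits 0.
Asset purchase (from non-banks) €37 billion: reserves +€37B, deposits +€37B.
Totals: Δreserves = +€149B, Δdeposits = +€115B.
Δrequired reserves = 5% × +€115B = +€5.75B.
Δexcess reserves = Δreserves − Δrequired = +€149B − (+€5.75B) = +€143.25 billion.

+€143.25 billion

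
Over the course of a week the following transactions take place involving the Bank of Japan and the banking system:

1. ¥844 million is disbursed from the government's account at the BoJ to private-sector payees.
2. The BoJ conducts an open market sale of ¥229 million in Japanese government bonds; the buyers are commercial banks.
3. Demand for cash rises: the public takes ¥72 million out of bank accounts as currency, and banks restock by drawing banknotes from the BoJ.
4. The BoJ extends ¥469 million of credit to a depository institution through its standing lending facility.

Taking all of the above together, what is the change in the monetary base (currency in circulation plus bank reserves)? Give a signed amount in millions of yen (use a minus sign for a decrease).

Government spending ¥844 million: a non-base liability converts back to reserves → +¥844M.
OMO sale (to banks) ¥229 million: BoJ balance sheet contracts → −¥229M.
Currency withdrawal ¥72 million: just a shift between currency and reserves — both are base money → 0.
Discount-window loan ¥469 million: BoJ balance sheet expands → +¥469M.
Net: 844 − 229 + 0 + 469 = +¥1084 million.

+¥1084 million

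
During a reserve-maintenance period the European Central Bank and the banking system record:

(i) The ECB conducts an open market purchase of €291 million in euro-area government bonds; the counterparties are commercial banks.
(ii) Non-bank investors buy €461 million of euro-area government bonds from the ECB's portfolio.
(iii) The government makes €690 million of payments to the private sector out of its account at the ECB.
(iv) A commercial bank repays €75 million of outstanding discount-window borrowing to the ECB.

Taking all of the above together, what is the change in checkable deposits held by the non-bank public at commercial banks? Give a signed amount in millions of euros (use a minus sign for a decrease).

+€229 million

ECB balance sheet:
  Assets:      Securities −€170M, Loans to banks −€75M
  Liabilities: Bank reserves +€445M, Government deposits −€690M
Commercial banking system:
  Assets:      Reserves at CB +€445M, Securities −€291M
  Liabilities: Checkable deposits +€229M, Borrowings from CB −€75M
So the change in checkable deposits held by the non-bank public at commercial banks is +€229 million.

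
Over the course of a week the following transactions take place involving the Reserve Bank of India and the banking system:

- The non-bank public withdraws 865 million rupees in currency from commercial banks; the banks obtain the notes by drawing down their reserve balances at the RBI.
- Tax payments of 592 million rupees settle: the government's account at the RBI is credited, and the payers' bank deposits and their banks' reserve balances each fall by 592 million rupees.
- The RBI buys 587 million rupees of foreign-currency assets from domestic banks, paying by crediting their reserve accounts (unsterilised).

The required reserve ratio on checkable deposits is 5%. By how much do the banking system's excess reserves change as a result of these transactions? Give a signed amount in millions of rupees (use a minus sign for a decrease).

-797.15 million

Currency withdrawal 865 million rupees: reserves −865M, deposits −865M.
Government account inflow 592 million rupees: reserves −592M, deposits −592M.
FX purchase 587 million rupees: reserves +587M, deposits 0.
Totals: Δreserves = −870M, Δdeposits = −1457M.
Δrequired reserves = 5% × −1457M = −72.85M.
Δexcess reserves = Δreserves − Δrequired = −870M − (−72.85M) = -797.15 million.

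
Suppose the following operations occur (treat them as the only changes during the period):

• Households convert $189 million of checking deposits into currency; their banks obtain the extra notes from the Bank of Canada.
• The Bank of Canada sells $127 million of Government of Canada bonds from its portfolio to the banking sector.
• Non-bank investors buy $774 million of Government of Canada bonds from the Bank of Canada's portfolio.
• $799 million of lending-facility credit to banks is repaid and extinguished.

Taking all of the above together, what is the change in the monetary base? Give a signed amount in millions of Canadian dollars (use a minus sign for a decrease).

-$1700 million

Currency withdrawal $189 million: just a shift between currency and reserves — both are base money → 0.
OMO sale (to banks) $127 million: Bank of Canada balance sheet contracts → −$127M.
Asset sale (to non-banks) $774 million: Bank of Canada balance sheet contracts → −$774M.
Discount-window repayment $799 million: Bank of Canada balance sheet contracts → −$799M.
Net: 0 − 127 − 774 − 799 = -$1700 million.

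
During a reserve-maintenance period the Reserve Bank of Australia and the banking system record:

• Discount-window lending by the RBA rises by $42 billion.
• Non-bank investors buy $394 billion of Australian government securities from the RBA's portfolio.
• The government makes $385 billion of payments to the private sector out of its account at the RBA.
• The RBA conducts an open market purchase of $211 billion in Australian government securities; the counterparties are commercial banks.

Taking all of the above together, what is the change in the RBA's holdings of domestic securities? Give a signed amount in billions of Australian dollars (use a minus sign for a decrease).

-$183 billion

Discount-window loan $42 billion: the RBA's securities portfolio is untouched → 0.
Asset sale (to non-banks) $394 billion: securities removed from the RBA's portfolio → −$394B.
Government spending $385 billion: the RBA's securities portfolio is untouched → 0.
OMO purchase (from banks) $211 billion: securities added to the RBA's portfolio → +$211B.
Net: 0 − 394 + 0 + 211 = -$183 billion.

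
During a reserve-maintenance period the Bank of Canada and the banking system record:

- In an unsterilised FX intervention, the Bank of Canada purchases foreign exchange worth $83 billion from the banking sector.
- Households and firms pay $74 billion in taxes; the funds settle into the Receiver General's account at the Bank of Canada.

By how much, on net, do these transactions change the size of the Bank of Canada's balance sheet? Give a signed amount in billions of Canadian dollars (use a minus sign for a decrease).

+$83 billion

FX purchase $83 billion: a Bank of Canada asset is acquired → +$83B.
Government account inflow $74 billion: only the composition of liabilities changes → 0.
Net: 83 + 0 = +$83 billion.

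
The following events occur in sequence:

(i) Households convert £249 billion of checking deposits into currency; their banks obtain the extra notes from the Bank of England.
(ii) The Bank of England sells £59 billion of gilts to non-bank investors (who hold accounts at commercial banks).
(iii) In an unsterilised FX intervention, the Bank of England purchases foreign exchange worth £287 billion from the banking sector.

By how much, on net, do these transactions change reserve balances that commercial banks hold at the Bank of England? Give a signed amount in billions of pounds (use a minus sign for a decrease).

Currency withdrawal £249 billion: banks swap reserves for currency → −£249B.
Asset sale (to non-banks) £59 billion: the non-bank buyers' banks settle from reserves → −£59B.
FX purchase £287 billion: the Bank of England pays by crediting reserve accounts → +£287B.
Net: −249 − 59 + 287 = -£21 billion.

-£21 billion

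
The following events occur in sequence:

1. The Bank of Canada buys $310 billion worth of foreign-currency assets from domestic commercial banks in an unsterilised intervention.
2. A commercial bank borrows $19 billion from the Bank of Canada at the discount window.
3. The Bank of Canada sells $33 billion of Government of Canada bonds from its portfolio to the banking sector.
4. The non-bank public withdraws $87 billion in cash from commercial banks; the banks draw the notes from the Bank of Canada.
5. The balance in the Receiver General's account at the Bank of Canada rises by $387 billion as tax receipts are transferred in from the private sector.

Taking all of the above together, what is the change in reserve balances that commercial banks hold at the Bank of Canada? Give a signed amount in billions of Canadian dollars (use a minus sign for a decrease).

-$178 billion

Bank of Canada balance sheet:
  Assets:      Securities −$33B, Loans to banks +$19B, Foreign assets +$310B
  Liabilities: Bank reserves −$178B, Currency in circulation +$87B, Government deposits +$387B
Commercial banking system:
  Assets:      Reserves at CB −$178B, Securities +$33B, Foreign assets −$310B
  Liabilities: Checkable deposits −$474B, Borrowings from CB +$19B
So the change in reserve balances that commercial banks hold at the Bank of Canada is -$178 billion.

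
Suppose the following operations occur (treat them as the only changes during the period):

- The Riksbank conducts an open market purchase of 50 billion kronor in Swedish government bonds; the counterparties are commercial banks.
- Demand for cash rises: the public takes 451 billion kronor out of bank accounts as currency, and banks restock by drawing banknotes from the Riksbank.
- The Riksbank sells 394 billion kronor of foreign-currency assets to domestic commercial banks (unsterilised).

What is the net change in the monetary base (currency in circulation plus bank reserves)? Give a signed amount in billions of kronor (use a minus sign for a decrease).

-344 billion

OMO purchase (from banks) 50 billion kronor: Riksbank balance sheet expands → +50B.
Currency withdrawal 451 billion kronor: just a shift between currency and reserves — both are base money → 0.
FX sale 394 billion kronor: Riksbank balance sheet contracts → −394B.
Net: 50 + 0 − 394 = -344 billion.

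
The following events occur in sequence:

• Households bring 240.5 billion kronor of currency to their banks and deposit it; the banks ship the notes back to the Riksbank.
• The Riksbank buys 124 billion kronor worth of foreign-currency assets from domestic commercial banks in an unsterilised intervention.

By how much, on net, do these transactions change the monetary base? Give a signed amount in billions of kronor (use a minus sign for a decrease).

Riksbank balance sheet:
  Assets:      Foreign assets +124B
  Liabilities: Bank reserves +364.5B, Currency in circulation −240.5B
Monetary base = currency + reserves: −240.5B + (+364.5B) = +124 billion.

+124 billion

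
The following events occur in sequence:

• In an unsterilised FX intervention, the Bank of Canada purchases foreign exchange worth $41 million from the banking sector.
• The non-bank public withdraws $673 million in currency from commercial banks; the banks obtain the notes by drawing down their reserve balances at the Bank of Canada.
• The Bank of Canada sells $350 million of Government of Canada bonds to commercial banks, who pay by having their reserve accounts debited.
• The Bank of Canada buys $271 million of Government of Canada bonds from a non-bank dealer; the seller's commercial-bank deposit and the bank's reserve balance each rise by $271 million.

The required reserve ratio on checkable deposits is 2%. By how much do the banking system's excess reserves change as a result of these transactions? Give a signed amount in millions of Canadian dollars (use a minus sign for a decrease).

FX purchase $41 million: reserves +$41M, deposits 0.
Currency withdrawal $673 million: reserves −$673M, deposits −$673M.
OMO sale (to banks) $350 million: reserves −$350M, deposits 0.
Asset purchase (from non-banks) $271 million: reserves +$271M, deposits +$271M.
Totals: Δreserves = −$711M, Δdeposits = −$402M.
Δrequired reserves = 2% × −$402M = −$8.04M.
Δexcess reserves = Δreserves − Δrequired = −$711M − (−$8.04M) = -$702.96 million.

-$702.96 million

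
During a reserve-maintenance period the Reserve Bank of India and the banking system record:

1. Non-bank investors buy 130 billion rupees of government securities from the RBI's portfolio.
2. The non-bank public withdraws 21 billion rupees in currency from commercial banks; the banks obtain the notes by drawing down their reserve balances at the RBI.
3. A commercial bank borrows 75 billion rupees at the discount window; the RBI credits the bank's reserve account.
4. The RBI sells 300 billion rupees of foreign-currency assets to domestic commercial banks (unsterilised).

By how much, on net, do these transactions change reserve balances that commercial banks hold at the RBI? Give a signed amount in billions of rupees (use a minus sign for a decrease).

-376 billion

Asset sale (to non-banks) 130 billion rupees: the non-bank buyers' banks settle from reserves → −130B.
Currency withdrawal 21 billion rupees: banks swap reserves for currency → −21B.
Discount-window loan 75 billion rupees: the loan is credited to the bank's reserve account → +75B.
FX sale 300 billion rupees: the buying banks pay out of their reserve balances → −300B.
Net: −130 − 21 + 75 − 300 = -376 billion.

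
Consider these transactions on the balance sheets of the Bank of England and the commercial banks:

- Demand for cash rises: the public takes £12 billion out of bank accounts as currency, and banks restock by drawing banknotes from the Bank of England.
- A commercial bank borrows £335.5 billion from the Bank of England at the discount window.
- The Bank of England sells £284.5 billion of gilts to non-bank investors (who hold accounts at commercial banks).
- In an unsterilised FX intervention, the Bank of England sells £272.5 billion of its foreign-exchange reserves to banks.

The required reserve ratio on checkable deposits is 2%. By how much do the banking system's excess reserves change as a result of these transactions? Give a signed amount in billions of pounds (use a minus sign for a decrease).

-£227.57 billion

Currency withdrawal £12 billion: reserves −£12B, deposits −£12B.
Discount-window loan £335.5 billion: reserves +£335.5B, deposits 0.
Asset sale (to non-banks) £284.5 billion: reserves −£284.5B, deposits −£284.5B.
FX sale £272.5 billion: reserves −£272.5B, deposits 0.
Totals: Δreserves = −£233.5B, Δdeposits = −£296.5B.
Δrequired reserves = 2% × −£296.5B = −£5.93B.
Δexcess reserves = Δreserves − Δrequired = −£233.5B − (−£5.93B) = -£227.57 billion.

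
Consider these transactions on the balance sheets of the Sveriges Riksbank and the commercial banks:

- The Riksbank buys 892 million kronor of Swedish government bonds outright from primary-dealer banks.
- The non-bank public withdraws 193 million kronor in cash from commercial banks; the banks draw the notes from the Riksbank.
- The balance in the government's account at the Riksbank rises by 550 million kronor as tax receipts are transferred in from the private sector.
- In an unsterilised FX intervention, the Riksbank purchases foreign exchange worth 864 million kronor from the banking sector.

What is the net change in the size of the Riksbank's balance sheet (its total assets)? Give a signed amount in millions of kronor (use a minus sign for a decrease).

OMO purchase (from banks) 892 million kronor: a Riksbank asset is acquired → +892M.
Currency withdrawal 193 million kronor: only the composition of liabilities changes → 0.
Government account inflow 550 million kronor: only the composition of liabilities changes → 0.
FX purchase 864 million kronor: a Riksbank asset is acquired → +864M.
Net: 892 + 0 + 0 + 864 = +1756 million.

+1756 million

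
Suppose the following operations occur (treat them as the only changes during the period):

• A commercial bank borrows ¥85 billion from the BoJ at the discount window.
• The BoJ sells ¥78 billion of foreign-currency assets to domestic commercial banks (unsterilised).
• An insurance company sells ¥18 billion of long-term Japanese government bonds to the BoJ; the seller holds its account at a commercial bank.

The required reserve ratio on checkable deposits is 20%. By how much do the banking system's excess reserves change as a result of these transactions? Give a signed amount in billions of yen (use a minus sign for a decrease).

+¥21.4 billion

Discount-window loan ¥85 billion: reserves +¥85B, deposits 0.
FX sale ¥78 billion: reserves −¥78B, deposits 0.
Asset purchase (from non-banks) ¥18 billion: reserves +¥18B, deposits +¥18B.
Totals: Δreserves = +¥25B, Δdeposits = +¥18B.
Δrequired reserves = 20% × +¥18B = +¥3.6B.
Δexcess reserves = Δreserves − Δrequired = +¥25B − (+¥3.6B) = +¥21.4 billion.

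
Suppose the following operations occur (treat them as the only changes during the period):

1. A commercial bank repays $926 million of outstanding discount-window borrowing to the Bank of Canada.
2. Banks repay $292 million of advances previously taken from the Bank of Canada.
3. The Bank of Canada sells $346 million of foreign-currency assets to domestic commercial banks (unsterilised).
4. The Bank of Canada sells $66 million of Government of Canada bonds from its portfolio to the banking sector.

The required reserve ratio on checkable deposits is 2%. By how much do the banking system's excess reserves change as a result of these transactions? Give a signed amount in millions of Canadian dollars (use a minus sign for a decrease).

Discount-window repayment $926 million: reserves −$926M, deposits 0.
Discount-window repayment $292 million: reserves −$292M, deposits 0.
FX sale $346 million: reserves −$346M, deposits 0.
OMO sale (to banks) $66 million: reserves −$66M, deposits 0.
Totals: Δreserves = −$1630M, Δdeposits = 0.
Δrequired reserves = 2% × 0 = 0.
Δexcess reserves = Δreserves − Δrequired = −$1630M − (0) = -$1630 million.

-$1630 million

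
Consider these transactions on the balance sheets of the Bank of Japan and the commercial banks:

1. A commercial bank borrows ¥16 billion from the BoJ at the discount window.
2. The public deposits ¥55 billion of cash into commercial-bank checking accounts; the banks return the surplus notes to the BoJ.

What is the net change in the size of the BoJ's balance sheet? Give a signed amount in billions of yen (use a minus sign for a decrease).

+¥16 billion

Discount-window loan ¥16 billion: a BoJ asset is acquired → +¥16B.
Currency deposit ¥55 billion: only the composition of liabilities changes → 0.
Net: 16 + 0 = +¥16 billion.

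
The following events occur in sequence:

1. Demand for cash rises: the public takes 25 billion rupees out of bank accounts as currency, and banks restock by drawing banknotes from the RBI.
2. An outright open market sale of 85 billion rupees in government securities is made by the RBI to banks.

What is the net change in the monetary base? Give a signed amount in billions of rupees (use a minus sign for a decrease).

RBI balance sheet:
  Assets:      Securities −85B
  Liabilities: Bank reserves −110B, Currency in circulation +25B
Monetary base = currency + reserves: +25B + (−110B) = -85 billion.

-85 billion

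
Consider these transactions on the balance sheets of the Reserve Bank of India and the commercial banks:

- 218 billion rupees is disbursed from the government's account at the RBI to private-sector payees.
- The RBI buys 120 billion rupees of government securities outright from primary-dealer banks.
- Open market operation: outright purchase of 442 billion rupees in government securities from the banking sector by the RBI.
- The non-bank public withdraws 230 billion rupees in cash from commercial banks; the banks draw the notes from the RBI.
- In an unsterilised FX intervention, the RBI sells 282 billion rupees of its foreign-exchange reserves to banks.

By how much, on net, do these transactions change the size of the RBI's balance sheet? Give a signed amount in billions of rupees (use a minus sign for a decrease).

+280 billion

Government spending 218 billion rupees: only the composition of liabilities changes → 0.
OMO purchase (from banks) 120 billion rupees: an RBI asset is acquired → +120B.
OMO purchase (from banks) 442 billion rupees: an RBI asset is acquired → +442B.
Currency withdrawal 230 billion rupees: only the composition of liabilities changes → 0.
FX sale 282 billion rupees: an RBI asset is shed → −282B.
Net: 0 + 120 + 442 + 0 − 282 = +280 billion.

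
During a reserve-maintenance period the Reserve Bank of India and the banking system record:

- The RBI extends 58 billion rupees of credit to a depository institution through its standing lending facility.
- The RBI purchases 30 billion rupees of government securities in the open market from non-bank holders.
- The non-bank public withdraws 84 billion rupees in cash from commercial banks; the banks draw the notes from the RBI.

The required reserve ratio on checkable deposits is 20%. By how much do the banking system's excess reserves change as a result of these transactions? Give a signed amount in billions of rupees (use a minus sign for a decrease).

+14.8 billion

Discount-window loan 58 billion rupees: reserves +58B, deposits 0.
Asset purchase (from non-banks) 30 billion rupees: reserves +30B, deposits +30B.
Currency withdrawal 84 billion rupees: reserves −84B, deposits −84B.
Totals: Δreserves = +4B, Δdeposits = −54B.
Δrequired reserves = 20% × −54B = −10.8B.
Δexcess reserves = Δreserves − Δrequired = +4B − (−10.8B) = +14.8 billion.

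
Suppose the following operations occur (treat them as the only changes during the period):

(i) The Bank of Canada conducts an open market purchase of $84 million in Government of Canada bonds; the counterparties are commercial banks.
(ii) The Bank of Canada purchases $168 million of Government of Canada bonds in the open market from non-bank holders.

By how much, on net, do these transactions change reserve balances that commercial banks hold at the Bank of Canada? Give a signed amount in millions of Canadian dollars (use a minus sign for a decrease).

+$252 million

OMO purchase (from banks) $84 million: the Bank of Canada pays by crediting reserve accounts → +$84M.
Asset purchase (from non-banks) $168 million: the Bank of Canada pays by crediting reserve accounts → +$168M.
Net: 84 + 168 = +$252 million.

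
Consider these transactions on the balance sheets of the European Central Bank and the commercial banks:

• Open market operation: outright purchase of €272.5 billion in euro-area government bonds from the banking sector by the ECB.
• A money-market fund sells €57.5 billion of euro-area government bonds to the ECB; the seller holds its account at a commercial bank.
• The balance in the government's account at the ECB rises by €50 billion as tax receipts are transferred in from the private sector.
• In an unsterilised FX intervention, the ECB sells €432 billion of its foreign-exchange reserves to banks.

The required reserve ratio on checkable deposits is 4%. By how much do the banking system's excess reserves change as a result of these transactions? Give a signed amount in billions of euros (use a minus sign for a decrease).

OMO purchase (from banks) €272.5 billion: reserves +€272.5B, deposits 0.
Asset purchase (from non-banks) €57.5 billion: reserves +€57.5B, deposits +€57.5B.
Government account inflow €50 billion: reserves −€50B, deposits −€50B.
FX sale €432 billion: reserves −€432B, deposits 0.
Totals: Δreserves = −€152B, Δdeposits = +€7.5B.
Δrequired reserves = 4% × +€7.5B = +€0.3B.
Δexcess reserves = Δreserves − Δrequired = −€152B − (+€0.3B) = -€152.3 billion.

-€152.3 billion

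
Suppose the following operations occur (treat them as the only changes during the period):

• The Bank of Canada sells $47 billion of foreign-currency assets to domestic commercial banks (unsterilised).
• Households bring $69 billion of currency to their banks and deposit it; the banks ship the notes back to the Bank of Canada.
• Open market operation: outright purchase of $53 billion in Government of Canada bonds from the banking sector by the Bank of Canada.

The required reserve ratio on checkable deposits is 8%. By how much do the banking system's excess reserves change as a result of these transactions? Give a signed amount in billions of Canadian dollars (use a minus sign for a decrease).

+$69.48 billion

FX sale $47 billion: reserves −$47B, deposits 0.
Currency deposit $69 billion: reserves +$69B, deposits +$69B.
OMO purchase (from banks) $53 billion: reserves +$53B, deposits 0.
Totals: Δreserves = +$75B, Δdeposits = +$69B.
Δrequired reserves = 8% × +$69B = +$5.52B.
Δexcess reserves = Δreserves − Δrequired = +$75B − (+$5.52B) = +$69.48 billion.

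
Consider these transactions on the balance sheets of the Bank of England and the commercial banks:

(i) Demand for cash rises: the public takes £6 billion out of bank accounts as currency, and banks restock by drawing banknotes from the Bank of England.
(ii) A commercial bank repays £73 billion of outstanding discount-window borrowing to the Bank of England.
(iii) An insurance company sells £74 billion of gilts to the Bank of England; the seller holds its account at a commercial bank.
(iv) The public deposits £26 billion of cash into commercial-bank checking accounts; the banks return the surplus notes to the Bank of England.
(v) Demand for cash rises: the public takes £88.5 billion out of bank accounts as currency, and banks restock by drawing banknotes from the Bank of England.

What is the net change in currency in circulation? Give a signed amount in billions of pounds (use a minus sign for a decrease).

+£68.5 billion

Currency withdrawal £6 billion: notes leave the central bank → +£6B.
Discount-window repayment £73 billion: no currency enters or leaves circulation → 0.
Asset purchase (from non-banks) £74 billion: no currency enters or leaves circulation → 0.
Currency deposit £26 billion: notes return to the central bank → −£26B.
Currency withdrawal £88.5 billion: notes leave the central bank → +£88.5B.
Net: 6 + 0 + 0 − 26 + 88.5 = +£68.5 billion.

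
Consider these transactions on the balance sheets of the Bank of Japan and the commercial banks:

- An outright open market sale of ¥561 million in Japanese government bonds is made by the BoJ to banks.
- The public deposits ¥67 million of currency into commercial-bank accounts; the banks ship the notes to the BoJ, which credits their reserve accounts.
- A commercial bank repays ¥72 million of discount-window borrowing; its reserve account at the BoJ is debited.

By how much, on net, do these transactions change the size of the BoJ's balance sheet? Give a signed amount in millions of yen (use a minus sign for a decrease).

OMO sale (to banks) ¥561 million: a BoJ asset is shed → −¥561M.
Currency deposit ¥67 million: only the composition of liabilities changes → 0.
Discount-window repayment ¥72 million: a BoJ asset is shed → −¥72M.
Net: −561 + 0 − 72 = -¥633 million.

-¥633 million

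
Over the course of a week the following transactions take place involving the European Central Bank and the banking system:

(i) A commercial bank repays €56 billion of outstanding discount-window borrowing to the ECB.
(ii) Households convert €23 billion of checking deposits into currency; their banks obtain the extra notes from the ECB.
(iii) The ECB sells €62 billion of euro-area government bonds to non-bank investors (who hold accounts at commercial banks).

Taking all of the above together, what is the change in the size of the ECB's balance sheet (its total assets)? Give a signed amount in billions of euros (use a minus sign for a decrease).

ECB balance sheet:
  Assets:      Securities −€62B, Loans to banks −€56B
  Liabilities: Bank reserves −€141B, Currency in circulation +€23B
Commercial banking system:
  Assets:      Reserves at CB −€141B
  Liabilities: Checkable deposits −€85B, Borrowings from CB −€56B
Change in total ECB assets = -€118 billion.

-€118 billion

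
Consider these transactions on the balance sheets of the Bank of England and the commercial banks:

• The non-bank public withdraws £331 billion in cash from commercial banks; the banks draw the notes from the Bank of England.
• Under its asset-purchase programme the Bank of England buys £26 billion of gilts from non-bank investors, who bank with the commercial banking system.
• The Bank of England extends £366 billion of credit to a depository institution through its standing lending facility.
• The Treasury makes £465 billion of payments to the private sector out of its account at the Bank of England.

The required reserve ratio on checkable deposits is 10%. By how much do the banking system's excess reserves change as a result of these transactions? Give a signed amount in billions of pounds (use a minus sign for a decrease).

Currency withdrawal £331 billion: reserves −£331B, deposits −£331B.
Asset purchase (from non-banks) £26 billion: reserves +£26B, deposits +£26B.
Discount-window loan £366 billion: reserves +£366B, deposits 0.
Government spending £465 billion: reserves +£465B, deposits +£465B.
Totals: Δreserves = +£526B, Δdeposits = +£160B.
Δrequired reserves = 10% × +£160B = +£16B.
Δexcess reserves = Δreserves − Δrequired = +£526B − (+£16B) = +£510 billion.

+£510 billion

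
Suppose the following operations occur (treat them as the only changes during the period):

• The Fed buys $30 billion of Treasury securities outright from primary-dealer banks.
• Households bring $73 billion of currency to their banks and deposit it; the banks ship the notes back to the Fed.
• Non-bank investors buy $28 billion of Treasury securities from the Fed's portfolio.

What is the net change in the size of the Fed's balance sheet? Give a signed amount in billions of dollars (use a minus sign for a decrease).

+$2 billion

OMO purchase (from banks) $30 billion: a Fed asset is acquired → +$30B.
Currency deposit $73 billion: only the composition of liabilities changes → 0.
Asset sale (to non-banks) $28 billion: a Fed asset is shed → −$28B.
Net: 30 + 0 − 28 = +$2 billion.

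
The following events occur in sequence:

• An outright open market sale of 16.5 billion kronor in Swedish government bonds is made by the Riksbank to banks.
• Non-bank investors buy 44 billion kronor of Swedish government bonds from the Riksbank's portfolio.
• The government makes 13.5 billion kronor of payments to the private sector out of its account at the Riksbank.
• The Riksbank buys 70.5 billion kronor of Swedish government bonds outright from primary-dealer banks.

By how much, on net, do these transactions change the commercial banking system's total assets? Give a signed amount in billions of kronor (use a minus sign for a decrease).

OMO sale (to banks) 16.5 billion kronor: just an asset swap on bank balance sheets → 0.
Asset sale (to non-banks) 44 billion kronor: bank balance sheets shrink → −44B.
Government spending 13.5 billion kronor: bank balance sheets expand → +13.5B.
OMO purchase (from banks) 70.5 billion kronor: just an asset swap on bank balance sheets → 0.
Net: 0 − 44 + 13.5 + 0 = -30.5 billion.

-30.5 billion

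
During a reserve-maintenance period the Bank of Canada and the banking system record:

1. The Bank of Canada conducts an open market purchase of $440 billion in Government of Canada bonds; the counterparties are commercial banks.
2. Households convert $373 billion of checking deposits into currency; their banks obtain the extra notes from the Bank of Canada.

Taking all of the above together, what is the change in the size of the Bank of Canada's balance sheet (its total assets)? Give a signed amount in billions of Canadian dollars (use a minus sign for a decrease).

OMO purchase (from banks) $440 billion: a Bank of Canada asset is acquired → +$440B.
Currency withdrawal $373 billion: only the composition of liabilities changes → 0.
Net: 440 + 0 = +$440 billion.

+$440 billion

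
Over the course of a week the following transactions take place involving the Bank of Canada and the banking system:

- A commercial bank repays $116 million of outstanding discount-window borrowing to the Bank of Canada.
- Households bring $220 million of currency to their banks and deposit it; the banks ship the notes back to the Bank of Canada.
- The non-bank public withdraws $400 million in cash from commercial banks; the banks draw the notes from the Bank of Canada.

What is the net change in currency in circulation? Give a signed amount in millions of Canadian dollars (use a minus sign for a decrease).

+$180 million

Discount-window repayment $116 million: no currency enters or leaves circulation → 0.
Currency deposit $220 million: notes return to the central bank → −$220M.
Currency withdrawal $400 million: notes leave the central bank → +$400M.
Net: 0 − 220 + 400 = +$180 million.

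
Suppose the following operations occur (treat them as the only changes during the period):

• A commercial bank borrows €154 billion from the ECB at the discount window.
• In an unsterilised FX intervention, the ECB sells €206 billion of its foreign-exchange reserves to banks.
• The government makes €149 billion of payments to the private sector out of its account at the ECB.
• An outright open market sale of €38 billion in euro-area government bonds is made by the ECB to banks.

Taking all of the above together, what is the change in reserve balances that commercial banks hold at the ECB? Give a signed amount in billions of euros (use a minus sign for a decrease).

+€59 billion

Discount-window loan €154 billion: the loan is credited to the bank's reserve account → +€154B.
FX sale €206 billion: the buying banks pay out of their reserve balances → −€206B.
Government spending €149 billion: government payments flow into bank reserve accounts → +€149B.
OMO sale (to banks) €38 billion: the buying banks pay out of their reserve balances → −€38B.
Net: 154 − 206 + 149 − 38 = +€59 billion.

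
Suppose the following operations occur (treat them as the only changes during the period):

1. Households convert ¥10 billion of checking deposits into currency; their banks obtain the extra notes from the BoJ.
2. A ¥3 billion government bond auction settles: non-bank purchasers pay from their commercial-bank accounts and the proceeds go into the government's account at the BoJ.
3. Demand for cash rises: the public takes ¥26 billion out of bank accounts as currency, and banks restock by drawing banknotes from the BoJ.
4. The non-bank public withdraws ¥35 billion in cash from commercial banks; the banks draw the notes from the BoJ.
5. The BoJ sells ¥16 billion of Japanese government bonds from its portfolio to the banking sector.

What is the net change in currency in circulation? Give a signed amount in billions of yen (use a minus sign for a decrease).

BoJ balance sheet:
  Assets:      Securities −¥16B
  Liabilities: Bank reserves −¥90B, Currency in circulation +¥71B, Government deposits +¥3B
Commercial banking system:
  Assets:      Reserves at CB −¥90B, Securities +¥16B
  Liabilities: Checkable deposits −¥74B
So the change in currency in circulation is +¥71 billion.

+¥71 billion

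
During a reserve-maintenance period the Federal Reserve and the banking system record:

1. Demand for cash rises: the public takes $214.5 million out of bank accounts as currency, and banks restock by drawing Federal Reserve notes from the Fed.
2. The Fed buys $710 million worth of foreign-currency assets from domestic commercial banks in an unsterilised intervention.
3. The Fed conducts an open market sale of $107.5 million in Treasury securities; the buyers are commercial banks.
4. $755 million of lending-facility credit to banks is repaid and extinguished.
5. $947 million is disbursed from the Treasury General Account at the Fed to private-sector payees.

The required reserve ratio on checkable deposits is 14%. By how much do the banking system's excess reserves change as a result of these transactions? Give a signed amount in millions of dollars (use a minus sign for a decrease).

+$477.45 million

Currency withdrawal $214.5 million: reserves −$214.5M, deposits −$214.5M.
FX purchase $710 million: reserves +$710M, deposits 0.
OMO sale (to banks) $107.5 million: reserves −$107.5M, deposits 0.
Discount-window repayment $755 million: reserves −$755M, deposits 0.
Government spending $947 million: reserves +$947M, deposits +$947M.
Totals: Δreserves = +$580M, Δdeposits = +$732.5M.
Δrequired reserves = 14% × +$732.5M = +$102.55M.
Δexcess reserves = Δreserves − Δrequired = +$580M − (+$102.55M) = +$477.45 million.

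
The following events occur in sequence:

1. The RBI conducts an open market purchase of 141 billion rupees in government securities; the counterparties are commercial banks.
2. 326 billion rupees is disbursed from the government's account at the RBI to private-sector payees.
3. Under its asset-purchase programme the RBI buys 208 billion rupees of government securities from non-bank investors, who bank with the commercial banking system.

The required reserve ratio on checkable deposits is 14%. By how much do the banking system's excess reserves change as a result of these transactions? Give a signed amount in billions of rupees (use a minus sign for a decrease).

OMO purchase (from banks) 141 billion rupees: reserves +141B, deposits 0.
Government spending 326 billion rupees: reserves +326B, deposits +326B.
Asset purchase (from non-banks) 208 billion rupees: reserves +208B, deposits +208B.
Totals: Δreserves = +675B, Δdeposits = +534B.
Δrequired reserves = 14% × +534B = +74.76B.
Δexcess reserves = Δreserves − Δrequired = +675B − (+74.76B) = +600.24 billion.

+600.24 billion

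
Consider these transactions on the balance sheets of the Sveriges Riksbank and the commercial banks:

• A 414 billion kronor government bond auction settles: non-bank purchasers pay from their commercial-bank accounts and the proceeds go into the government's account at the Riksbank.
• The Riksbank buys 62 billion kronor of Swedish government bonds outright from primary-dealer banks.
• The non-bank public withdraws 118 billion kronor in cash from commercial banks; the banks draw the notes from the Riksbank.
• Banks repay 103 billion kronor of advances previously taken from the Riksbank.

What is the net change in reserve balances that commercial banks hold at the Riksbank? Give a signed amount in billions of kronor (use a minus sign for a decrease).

-573 billion

Government account inflow 414 billion kronor: funds move from bank reserves into the government account → −414B.
OMO purchase (from banks) 62 billion kronor: the Riksbank pays by crediting reserve accounts → +62B.
Currency withdrawal 118 billion kronor: banks swap reserves for currency → −118B.
Discount-window repayment 103 billion kronor: repayment is debited from reserves → −103B.
Net: −414 + 62 − 118 − 103 = -573 billion.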